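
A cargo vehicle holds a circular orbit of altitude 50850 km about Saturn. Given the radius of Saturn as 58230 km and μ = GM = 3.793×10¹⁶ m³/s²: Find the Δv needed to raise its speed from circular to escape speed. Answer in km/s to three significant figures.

r = 58230 + 50850 = 109080 km = 1.0908×10⁸ m.
Circular speed v_c = √(μ/r) = 18650 m/s.
Escape speed v_esc = √(2μ/r) = √2 × v_c = 26370 m/s.
Δv = v_esc − v_c = 7724 m/s = 7.724 km/s.

Δv ≈ 7.72 km/s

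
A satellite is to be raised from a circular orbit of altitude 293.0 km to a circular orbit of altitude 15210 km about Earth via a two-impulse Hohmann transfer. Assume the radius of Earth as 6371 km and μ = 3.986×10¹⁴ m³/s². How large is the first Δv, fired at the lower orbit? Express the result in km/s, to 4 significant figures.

Δv ≈ 1.827 km/s

r₁ = 6371 + 293.0 = 6664.0 km = 6.6640×10⁶ m.
r₂ = 6371 + 15210 = 21581 km = 2.1581×10⁷ m.
Transfer ellipse a_t = (r₁ + r₂)/2 = 1.412×10⁷ m.
At r₁: circular v_c1 = √(μ/r₁) = 7734 m/s; transfer-perigee v_p = √[μ(2/r₁ − 1/a_t)] = 9561 m/s.
Δv₁ = v_p − v_c1 = 1827 m/s.
= 1.827 km/s.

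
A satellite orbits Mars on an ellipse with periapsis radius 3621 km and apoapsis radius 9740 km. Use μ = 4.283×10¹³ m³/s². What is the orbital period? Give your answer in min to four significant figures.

T ≈ 276.3 min

Semi-major axis a = (r_p + r_a)/2 = (3621.0 + 9740.0)/2 = 6680.5 km = 6.680×10⁶ m.
By Kepler's third law T = 2π√(a³/μ) = 2π × 2.638×10³ = 1.658×10⁴ s.
= 276.3 min.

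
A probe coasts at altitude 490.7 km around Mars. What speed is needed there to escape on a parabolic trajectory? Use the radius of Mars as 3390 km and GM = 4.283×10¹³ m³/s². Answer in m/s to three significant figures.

r = 3390 + 490.7 = 3880.7 km = 3.8807×10⁶ m.
Escape speed v_esc = √(2μ/r) = √(2 × 4.283×10¹³ / 3.881×10⁶) = √(2.207×10⁷) = 4698 m/s.

v_esc ≈ 4700 m/s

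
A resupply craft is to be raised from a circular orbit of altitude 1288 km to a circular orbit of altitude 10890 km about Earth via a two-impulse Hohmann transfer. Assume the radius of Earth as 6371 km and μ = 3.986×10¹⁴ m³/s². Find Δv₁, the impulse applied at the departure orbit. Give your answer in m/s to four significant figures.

r₁ = 6371 + 1288 = 7659.0 km = 7.6590×10⁶ m.
r₂ = 6371 + 10890 = 17261 km = 1.7261×10⁷ m.
Transfer ellipse a_t = (r₁ + r₂)/2 = 1.246×10⁷ m.
At r₁: circular v_c1 = √(μ/r₁) = 7214 m/s; transfer-perigee v_p = √[μ(2/r₁ − 1/a_t)] = 8491 m/s.
Δv₁ = v_p − v_c1 = 1277 m/s.

Δv ≈ 1277 m/s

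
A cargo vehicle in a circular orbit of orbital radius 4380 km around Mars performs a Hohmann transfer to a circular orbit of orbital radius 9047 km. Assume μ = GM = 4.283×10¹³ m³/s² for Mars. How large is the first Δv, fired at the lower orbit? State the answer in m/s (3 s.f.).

Δv ≈ 503 m/s

r₁ = 4380 km = 4.380×10⁶ m.
r₂ = 9047 km = 9.047×10⁶ m.
Transfer ellipse a_t = (r₁ + r₂)/2 = 6.714×10⁶ m.
At r₁: circular v_c1 = √(μ/r₁) = 3127 m/s; transfer-periapsis v_p = √[μ(2/r₁ − 1/a_t)] = 3630 m/s.
Δv₁ = v_p − v_c1 = 503.0 m/s.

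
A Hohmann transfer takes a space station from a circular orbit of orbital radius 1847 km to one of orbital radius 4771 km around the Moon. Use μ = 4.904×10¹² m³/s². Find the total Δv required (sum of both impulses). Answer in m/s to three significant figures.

Δv_total ≈ 584 m/s

r₁ = 1847 km = 1.847×10⁶ m.
r₂ = 4771 km = 4.771×10⁶ m.
Transfer ellipse a_t = (r₁ + r₂)/2 = 3.309×10⁶ m.
At r₁: circular v_c1 = √(μ/r₁) = 1629 m/s; transfer-perilune v_p = √[μ(2/r₁ − 1/a_t)] = 1957 m/s.
Δv₁ = v_p − v_c1 = 327.1 m/s.
At r₂: circular v_c2 = √(μ/r₂) = 1014 m/s; transfer-apolune v_a = √[μ(2/r₂ − 1/a_t)] = 757.5 m/s.
Δv₂ = v_c2 − v_a = 256.4 m/s.
Total Δv = Δv₁ + Δv₂ = 583.5 m/s.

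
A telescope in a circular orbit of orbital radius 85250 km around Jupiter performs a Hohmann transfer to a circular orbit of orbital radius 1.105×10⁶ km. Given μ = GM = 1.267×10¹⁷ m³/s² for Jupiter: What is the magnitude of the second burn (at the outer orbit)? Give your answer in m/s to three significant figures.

r₁ = 85250 km = 8.525×10⁷ m.
r₂ = 1.105×10⁶ km = 1.105×10⁹ m.
Transfer ellipse a_t = (r₁ + r₂)/2 = 5.951×10⁸ m.
At r₁: circular v_c1 = √(μ/r₁) = 38550 m/s; transfer-perijove v_p = √[μ(2/r₁ − 1/a_t)] = 52530 m/s.
At r₂: circular v_c2 = √(μ/r₂) = 10710 m/s; transfer-apojove v_a = √[μ(2/r₂ − 1/a_t)] = 4053 m/s.
Δv₂ = v_c2 − v_a = 6655 m/s.

Δv ≈ 6660 m/s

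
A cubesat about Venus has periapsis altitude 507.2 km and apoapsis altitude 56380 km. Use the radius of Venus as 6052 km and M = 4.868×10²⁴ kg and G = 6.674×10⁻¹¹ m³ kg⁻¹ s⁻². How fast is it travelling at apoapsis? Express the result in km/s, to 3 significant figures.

v ≈ 0.995 km/s

μ = GM = 6.674×10⁻¹¹ × 4.868×10²⁴ = 3.249×10¹⁴ m³/s².
r_p = 6052 + 507.2 = 6559.2 km = 6.5592×10⁶ m.
r_a = 6052 + 56380 = 62432 km = 6.2432×10⁷ m.
Semi-major axis a = (r_p + r_a)/2 = 34496 km = 3.450×10⁷ m.
Vis-viva: v² = μ(2/r − 1/a) = 3.249×10¹⁴ × (3.203×10⁻⁸ − 2.899×10⁻⁸) = 9.895×10⁵ m²/s².
v = 994.7 m/s = 0.9947 km/s.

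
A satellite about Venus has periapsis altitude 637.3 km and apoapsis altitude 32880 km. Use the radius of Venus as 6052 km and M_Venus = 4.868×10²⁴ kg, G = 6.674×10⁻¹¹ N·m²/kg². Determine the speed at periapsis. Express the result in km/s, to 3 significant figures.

μ = GM = 6.674×10⁻¹¹ × 4.868×10²⁴ = 3.249×10¹⁴ m³/s².
r_p = 6052 + 637.3 = 6689.3 km = 6.6893×10⁶ m.
r_a = 6052 + 32880 = 38932 km = 3.8932×10⁷ m.
Semi-major axis a = (r_p + r_a)/2 = 22811 km = 2.281×10⁷ m.
Vis-viva: v² = μ(2/r − 1/a) = 3.249×10¹⁴ × (2.990×10⁻⁷ − 4.384×10⁻⁸) = 8.289×10⁷ m²/s².
v = 9105 m/s = 9.105 km/s.

v ≈ 9.10 km/s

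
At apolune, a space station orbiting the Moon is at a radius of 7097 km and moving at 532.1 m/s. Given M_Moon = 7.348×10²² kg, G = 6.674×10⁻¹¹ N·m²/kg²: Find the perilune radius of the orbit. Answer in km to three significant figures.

perilune radius ≈ 1830 km

μ = GM = 6.674×10⁻¹¹ × 7.348×10²² = 4.904×10¹² m³/s².
r_a = 7.097×10⁶ m.
Specific energy ε = v²/2 − μ/r = -5.494×10⁵ J/kg, so a = −μ/(2ε) = 4.463×10⁶ m.
The apsides satisfy r_p + r_a = 2a, so the perilune radius is 2a − r_a = 1.829×10⁶ m = 1828.6 km.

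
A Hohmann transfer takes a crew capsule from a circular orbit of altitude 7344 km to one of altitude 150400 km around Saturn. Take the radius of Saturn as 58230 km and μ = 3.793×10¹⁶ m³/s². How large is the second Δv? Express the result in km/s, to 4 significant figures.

r₁ = 58230 + 7344 = 65574 km = 6.5574×10⁷ m.
r₂ = 58230 + 150400 = 208630 km = 2.0863×10⁸ m.
Transfer ellipse a_t = (r₁ + r₂)/2 = 1.371×10⁸ m.
At r₁: circular v_c1 = √(μ/r₁) = 24050 m/s; transfer-perikrone v_p = √[μ(2/r₁ − 1/a_t)] = 29670 m/s.
At r₂: circular v_c2 = √(μ/r₂) = 13480 m/s; transfer-apokrone v_a = √[μ(2/r₂ − 1/a_t)] = 9325 m/s.
Δv₂ = v_c2 − v_a = 4159 m/s.
= 4.159 km/s.

Δv ≈ 4.159 km/s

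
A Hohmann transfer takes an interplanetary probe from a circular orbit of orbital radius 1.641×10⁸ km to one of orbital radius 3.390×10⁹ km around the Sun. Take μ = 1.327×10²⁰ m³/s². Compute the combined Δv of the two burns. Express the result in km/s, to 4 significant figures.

Δv_total ≈ 15.19 km/s

r₁ = 1.641×10⁸ km = 1.641×10¹¹ m.
r₂ = 3.390×10⁹ km = 3.390×10¹² m.
Transfer ellipse a_t = (r₁ + r₂)/2 = 1.777×10¹² m.
At r₁: circular v_c1 = √(μ/r₁) = 28440 m/s; transfer-perihelion v_p = √[μ(2/r₁ − 1/a_t)] = 39280 m/s.
Δv₁ = v_p − v_c1 = 10840 m/s.
At r₂: circular v_c2 = √(μ/r₂) = 6257 m/s; transfer-aphelion v_a = √[μ(2/r₂ − 1/a_t)] = 1901 m/s.
Δv₂ = v_c2 − v_a = 4355 m/s.
Total Δv = Δv₁ + Δv₂ = 15190 m/s = 15.19 km/s.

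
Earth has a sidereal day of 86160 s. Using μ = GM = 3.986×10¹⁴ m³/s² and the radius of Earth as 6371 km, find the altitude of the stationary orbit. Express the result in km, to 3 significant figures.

A synchronous orbit has period T, so by Kepler's third law a = (μT²/4π²)^(1/3).
μT²/4π² = 3.986×10¹⁴ × (8.616×10⁴)² / 39.48 = 7.495×10²² m³.
a = 4.216×10⁷ m = 42163 km.
Altitude h = a − R = 42163 − 6371 = 35792 km.

h_sync ≈ 35800 km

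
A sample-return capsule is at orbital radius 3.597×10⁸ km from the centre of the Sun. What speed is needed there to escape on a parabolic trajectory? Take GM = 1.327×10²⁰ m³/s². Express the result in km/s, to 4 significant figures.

r = 3.597×10⁸ km = 3.597×10¹¹ m.
Escape speed v_esc = √(2μ/r) = √(2 × 1.327×10²⁰ / 3.597×10¹¹) = √(7.378×10⁸) = 27160 m/s.
= 27.16 km/s.

v_esc ≈ 27.16 km/s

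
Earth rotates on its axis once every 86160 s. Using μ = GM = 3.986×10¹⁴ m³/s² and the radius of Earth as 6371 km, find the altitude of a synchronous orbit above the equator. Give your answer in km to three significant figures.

A synchronous orbit has period T, so by Kepler's third law a = (μT²/4π²)^(1/3).
μT²/4π² = 3.986×10¹⁴ × (8.616×10⁴)² / 39.48 = 7.495×10²² m³.
a = 4.216×10⁷ m = 42163 km.
Altitude h = a − R = 42163 − 6371 = 35792 km.

h_sync ≈ 35800 km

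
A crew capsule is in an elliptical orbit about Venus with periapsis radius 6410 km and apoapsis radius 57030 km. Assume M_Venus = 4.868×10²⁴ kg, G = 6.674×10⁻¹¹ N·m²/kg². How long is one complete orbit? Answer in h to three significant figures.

T ≈ 17.3 h

μ = GM = 6.674×10⁻¹¹ × 4.868×10²⁴ = 3.249×10¹⁴ m³/s².
Semi-major axis a = (r_p + r_a)/2 = (6410.0 + 57030)/2 = 31720 km = 3.172×10⁷ m.
By Kepler's third law T = 2π√(a³/μ) = 2π × 9.911×10³ = 6.227×10⁴ s.
= 17.30 h.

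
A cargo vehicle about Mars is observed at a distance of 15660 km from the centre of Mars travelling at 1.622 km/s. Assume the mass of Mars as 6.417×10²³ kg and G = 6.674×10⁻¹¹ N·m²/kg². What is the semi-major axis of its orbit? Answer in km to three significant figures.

a ≈ 15100 km

μ = GM = 6.674×10⁻¹¹ × 6.417×10²³ = 4.283×10¹³ m³/s².
r = 1.566×10⁷ m.
Vis-viva rearranged: 1/a = 2/r − v²/μ = 1.277×10⁻⁷ − 6.143×10⁻⁸ = 6.628×10⁻⁸ m⁻¹.
a = 1.509×10⁷ m = 15087 km.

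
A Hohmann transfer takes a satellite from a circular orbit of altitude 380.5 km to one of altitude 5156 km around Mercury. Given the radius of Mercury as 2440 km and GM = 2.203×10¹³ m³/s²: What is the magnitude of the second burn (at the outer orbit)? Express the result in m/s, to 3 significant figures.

r₁ = 2440 + 380.5 = 2820.5 km = 2.8205×10⁶ m.
r₂ = 2440 + 5156 = 7596.0 km = 7.5960×10⁶ m.
Transfer ellipse a_t = (r₁ + r₂)/2 = 5.208×10⁶ m.
At r₁: circular v_c1 = √(μ/r₁) = 2795 m/s; transfer-periherm v_p = √[μ(2/r₁ − 1/a_t)] = 3375 m/s.
At r₂: circular v_c2 = √(μ/r₂) = 1703 m/s; transfer-apoherm v_a = √[μ(2/r₂ − 1/a_t)] = 1253 m/s.
Δv₂ = v_c2 − v_a = 449.8 m/s.

Δv ≈ 450 m/s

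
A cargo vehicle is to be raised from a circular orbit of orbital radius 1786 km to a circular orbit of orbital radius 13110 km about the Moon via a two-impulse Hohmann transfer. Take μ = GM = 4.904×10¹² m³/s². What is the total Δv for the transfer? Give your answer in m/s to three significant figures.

r₁ = 1786 km = 1.786×10⁶ m.
r₂ = 13110 km = 1.311×10⁷ m.
Transfer ellipse a_t = (r₁ + r₂)/2 = 7.448×10⁶ m.
At r₁: circular v_c1 = √(μ/r₁) = 1657 m/s; transfer-perilune v_p = √[μ(2/r₁ − 1/a_t)] = 2198 m/s.
Δv₁ = v_p − v_c1 = 541.4 m/s.
At r₂: circular v_c2 = √(μ/r₂) = 611.6 m/s; transfer-apolune v_a = √[μ(2/r₂ − 1/a_t)] = 299.5 m/s.
Δv₂ = v_c2 − v_a = 312.1 m/s.
Total Δv = Δv₁ + Δv₂ = 853.5 m/s.

Δv_total ≈ 854 m/s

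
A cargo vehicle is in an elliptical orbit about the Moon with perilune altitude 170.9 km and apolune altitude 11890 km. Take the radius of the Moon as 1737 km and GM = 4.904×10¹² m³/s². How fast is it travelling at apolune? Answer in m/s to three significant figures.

r_p = 1737 + 170.9 = 1907.9 km = 1.9079×10⁶ m.
r_a = 1737 + 11890 = 13627 km = 1.3627×10⁷ m.
Semi-major axis a = (r_p + r_a)/2 = 7767.4 km = 7.767×10⁶ m.
Vis-viva: v² = μ(2/r − 1/a) = 4.904×10¹² × (1.468×10⁻⁷ − 1.287×10⁻⁷) = 8.839×10⁴ m²/s².
v = 297.3 m/s.

v ≈ 297 m/s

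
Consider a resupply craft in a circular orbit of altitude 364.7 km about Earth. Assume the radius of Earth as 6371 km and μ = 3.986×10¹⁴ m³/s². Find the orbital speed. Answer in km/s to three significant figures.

r = 6371 + 364.7 = 6735.7 km = 6.7357×10⁶ m.
For a circular orbit v = √(μ/r) = √(3.986×10¹⁴ / 6.736×10⁶) = √(5.918×10⁷) = 7693 m/s.
That is 7.693 km/s.

v ≈ 7.69 km/s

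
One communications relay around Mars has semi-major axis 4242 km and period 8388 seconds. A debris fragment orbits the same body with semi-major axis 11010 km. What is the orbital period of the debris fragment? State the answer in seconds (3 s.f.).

T₂ ≈ 35100 seconds

Kepler's third law: T² ∝ a³, so T₂ = T₁ (a₂/a₁)^(3/2).
a₂/a₁ = 2.595, (a₂/a₁)^(3/2) = 4.181.
T₂ = 8388 × 4.181 = 35070 seconds.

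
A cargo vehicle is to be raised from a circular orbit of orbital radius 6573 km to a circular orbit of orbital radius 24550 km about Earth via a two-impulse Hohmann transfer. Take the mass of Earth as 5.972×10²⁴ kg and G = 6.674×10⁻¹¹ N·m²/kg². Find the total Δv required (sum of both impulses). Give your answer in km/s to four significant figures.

Δv_total ≈ 3.404 km/s

μ = GM = 6.674×10⁻¹¹ × 5.972×10²⁴ = 3.986×10¹⁴ m³/s².
r₁ = 6573 km = 6.573×10⁶ m.
r₂ = 24550 km = 2.455×10⁷ m.
Transfer ellipse a_t = (r₁ + r₂)/2 = 1.556×10⁷ m.
At r₁: circular v_c1 = √(μ/r₁) = 7787 m/s; transfer-perigee v_p = √[μ(2/r₁ − 1/a_t)] = 9781 m/s.
Δv₁ = v_p − v_c1 = 1994 m/s.
At r₂: circular v_c2 = √(μ/r₂) = 4029 m/s; transfer-apogee v_a = √[μ(2/r₂ − 1/a_t)] = 2619 m/s.
Δv₂ = v_c2 − v_a = 1411 m/s.
Total Δv = Δv₁ + Δv₂ = 3404 m/s = 3.404 km/s.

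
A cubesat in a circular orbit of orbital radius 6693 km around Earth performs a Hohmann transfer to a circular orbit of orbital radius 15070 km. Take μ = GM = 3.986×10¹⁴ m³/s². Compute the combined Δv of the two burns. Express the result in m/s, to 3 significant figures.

Δv_total ≈ 2470 m/s

r₁ = 6693 km = 6.693×10⁶ m.
r₂ = 15070 km = 1.507×10⁷ m.
Transfer ellipse a_t = (r₁ + r₂)/2 = 1.088×10⁷ m.
At r₁: circular v_c1 = √(μ/r₁) = 7717 m/s; transfer-perigee v_p = √[μ(2/r₁ − 1/a_t)] = 9082 m/s.
Δv₁ = v_p − v_c1 = 1365 m/s.
At r₂: circular v_c2 = √(μ/r₂) = 5143 m/s; transfer-apogee v_a = √[μ(2/r₂ − 1/a_t)] = 4033 m/s.
Δv₂ = v_c2 − v_a = 1109 m/s.
Total Δv = Δv₁ + Δv₂ = 2474 m/s.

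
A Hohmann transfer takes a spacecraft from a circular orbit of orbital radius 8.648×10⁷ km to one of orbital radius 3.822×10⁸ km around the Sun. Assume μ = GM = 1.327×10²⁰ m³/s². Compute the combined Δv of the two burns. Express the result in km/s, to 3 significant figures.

Δv_total ≈ 18.2 km/s

r₁ = 8.648×10⁷ km = 8.648×10¹⁰ m.
r₂ = 3.822×10⁸ km = 3.822×10¹¹ m.
Transfer ellipse a_t = (r₁ + r₂)/2 = 2.343×10¹¹ m.
At r₁: circular v_c1 = √(μ/r₁) = 39170 m/s; transfer-perihelion v_p = √[μ(2/r₁ − 1/a_t)] = 50030 m/s.
Δv₁ = v_p − v_c1 = 10850 m/s.
At r₂: circular v_c2 = √(μ/r₂) = 18630 m/s; transfer-aphelion v_a = √[μ(2/r₂ − 1/a_t)] = 11320 m/s.
Δv₂ = v_c2 − v_a = 7314 m/s.
Total Δv = Δv₁ + Δv₂ = 18170 m/s = 18.17 km/s.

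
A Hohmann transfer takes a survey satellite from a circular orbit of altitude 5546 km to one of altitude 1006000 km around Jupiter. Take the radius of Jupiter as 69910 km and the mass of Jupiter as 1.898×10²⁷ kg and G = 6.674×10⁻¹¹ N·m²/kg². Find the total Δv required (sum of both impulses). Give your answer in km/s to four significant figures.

μ = GM = 6.674×10⁻¹¹ × 1.898×10²⁷ = 1.267×10¹⁷ m³/s².
r₁ = 69910 + 5546 = 75456 km = 7.5456×10⁷ m.
r₂ = 69910 + 1006000 = 1075900 km = 1.0759×10⁹ m.
Transfer ellipse a_t = (r₁ + r₂)/2 = 5.757×10⁸ m.
At r₁: circular v_c1 = √(μ/r₁) = 40970 m/s; transfer-perijove v_p = √[μ(2/r₁ − 1/a_t)] = 56010 m/s.
Δv₁ = v_p − v_c1 = 15040 m/s.
At r₂: circular v_c2 = √(μ/r₂) = 10850 m/s; transfer-apojove v_a = √[μ(2/r₂ − 1/a_t)] = 3928 m/s.
Δv₂ = v_c2 − v_a = 6922 m/s.
Total Δv = Δv₁ + Δv₂ = 21960 m/s = 21.96 km/s.

Δv_total ≈ 21.96 km/s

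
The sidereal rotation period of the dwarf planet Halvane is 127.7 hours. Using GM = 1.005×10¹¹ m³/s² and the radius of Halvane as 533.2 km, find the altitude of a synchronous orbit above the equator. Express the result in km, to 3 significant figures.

h_sync ≈ 7600 km

T = 127.7 hours = 4.597×10⁵ s.
A synchronous orbit has period T, so by Kepler's third law a = (μT²/4π²)^(1/3).
μT²/4π² = 1.005×10¹¹ × (4.597×10⁵)² / 39.48 = 5.380×10²⁰ m³.
a = 8.133×10⁶ m = 8133.3 km.
Altitude h = a − R = 8133.3 − 533.2 = 7600.1 km.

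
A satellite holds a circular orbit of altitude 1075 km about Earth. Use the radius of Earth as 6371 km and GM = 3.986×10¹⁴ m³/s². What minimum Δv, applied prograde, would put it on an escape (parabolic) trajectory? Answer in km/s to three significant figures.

Δv ≈ 3.03 km/s

r = 6371 + 1075 = 7446.0 km = 7.4460×10⁶ m.
Circular speed v_c = √(μ/r) = 7317 m/s.
Escape speed v_esc = √(2μ/r) = √2 × v_c = 10350 m/s.
Δv = v_esc − v_c = 3031 m/s = 3.031 km/s.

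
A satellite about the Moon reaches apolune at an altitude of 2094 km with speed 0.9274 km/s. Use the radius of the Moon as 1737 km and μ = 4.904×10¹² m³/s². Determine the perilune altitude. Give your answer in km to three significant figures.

perilune altitude ≈ 201 km

r_a = 1737 + 2094 = 3831.0 km = 3.831×10⁶ m.
Specific energy ε = v²/2 − μ/r = -8.500×10⁵ J/kg, so a = −μ/(2ε) = 2.885×10⁶ m.
The apsides satisfy r_p + r_a = 2a, so the perilune radius is 2a − r_a = 1.938×10⁶ m = 1938.1 km.
Perilune altitude = 1938.1 − 1737 = 201.08 km.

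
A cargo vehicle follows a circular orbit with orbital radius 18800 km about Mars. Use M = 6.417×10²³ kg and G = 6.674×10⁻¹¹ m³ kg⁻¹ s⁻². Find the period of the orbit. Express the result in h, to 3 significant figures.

μ = GM = 6.674×10⁻¹¹ × 6.417×10²³ = 4.283×10¹³ m³/s².
r = 18800 km = 1.880×10⁷ m.
Kepler's third law: T = 2π√(r³/μ) = 2π√((1.880×10⁷)³ / 4.283×10¹³).
r³/μ = 1.552×10⁸ s², so T = 2π × 1.246×10⁴ = 7.826×10⁴ s.
Converting: 7.826×10⁴ s ÷ 3600 = 21.74 h.

T ≈ 21.7 h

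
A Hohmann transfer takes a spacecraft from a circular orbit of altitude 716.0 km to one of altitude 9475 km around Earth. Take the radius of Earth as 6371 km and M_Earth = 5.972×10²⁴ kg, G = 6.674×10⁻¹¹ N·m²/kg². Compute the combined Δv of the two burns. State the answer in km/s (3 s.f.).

Δv_total ≈ 2.39 km/s

μ = GM = 6.674×10⁻¹¹ × 5.972×10²⁴ = 3.986×10¹⁴ m³/s².
r₁ = 6371 + 716.0 = 7087.0 km = 7.0870×10⁶ m.
r₂ = 6371 + 9475 = 15846 km = 1.5846×10⁷ m.
Transfer ellipse a_t = (r₁ + r₂)/2 = 1.147×10⁷ m.
At r₁: circular v_c1 = √(μ/r₁) = 7499 m/s; transfer-perigee v_p = √[μ(2/r₁ − 1/a_t)] = 8816 m/s.
Δv₁ = v_p − v_c1 = 1317 m/s.
At r₂: circular v_c2 = √(μ/r₂) = 5015 m/s; transfer-apogee v_a = √[μ(2/r₂ − 1/a_t)] = 3943 m/s.
Δv₂ = v_c2 − v_a = 1072 m/s.
Total Δv = Δv₁ + Δv₂ = 2389 m/s = 2.389 km/s.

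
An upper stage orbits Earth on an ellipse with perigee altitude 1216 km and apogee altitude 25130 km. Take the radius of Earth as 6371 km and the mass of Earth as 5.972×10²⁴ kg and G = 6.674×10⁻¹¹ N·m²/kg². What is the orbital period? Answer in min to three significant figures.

μ = GM = 6.674×10⁻¹¹ × 5.972×10²⁴ = 3.986×10¹⁴ m³/s².
r_p = 6371 + 1216 = 7587.0 km = 7.5870×10⁶ m.
r_a = 6371 + 25130 = 31501 km = 3.1501×10⁷ m.
Semi-major axis a = (r_p + r_a)/2 = (7587.0 + 31501)/2 = 19544 km = 1.954×10⁷ m.
By Kepler's third law T = 2π√(a³/μ) = 2π × 4.328×10³ = 2.719×10⁴ s.
= 453.2 min.

T ≈ 453 min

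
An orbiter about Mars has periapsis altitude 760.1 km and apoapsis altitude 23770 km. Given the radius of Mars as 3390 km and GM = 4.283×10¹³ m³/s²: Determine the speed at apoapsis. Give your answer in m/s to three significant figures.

v ≈ 647 m/s

r_p = 3390 + 760.1 = 4150.1 km = 4.1501×10⁶ m.
r_a = 3390 + 23770 = 27160 km = 2.7160×10⁷ m.
Semi-major axis a = (r_p + r_a)/2 = 15655 km = 1.566×10⁷ m.
Vis-viva: v² = μ(2/r − 1/a) = 4.283×10¹³ × (7.364×10⁻⁸ − 6.388×10⁻⁸) = 4.180×10⁵ m²/s².
v = 646.6 m/s.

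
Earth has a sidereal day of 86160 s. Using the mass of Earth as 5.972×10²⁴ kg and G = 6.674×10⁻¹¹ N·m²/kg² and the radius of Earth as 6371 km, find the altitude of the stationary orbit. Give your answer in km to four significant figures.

h_sync ≈ 35790 km

μ = GM = 6.674×10⁻¹¹ × 5.972×10²⁴ = 3.986×10¹⁴ m³/s².
A synchronous orbit has period T, so by Kepler's third law a = (μT²/4π²)^(1/3).
μT²/4π² = 3.986×10¹⁴ × (8.616×10⁴)² / 39.48 = 7.495×10²² m³.
a = 4.216×10⁷ m = 42162 km.
Altitude h = a − R = 42162 − 6371 = 35791 km.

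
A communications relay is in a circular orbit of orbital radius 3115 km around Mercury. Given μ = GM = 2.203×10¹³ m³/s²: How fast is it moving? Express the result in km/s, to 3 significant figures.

v ≈ 2.66 km/s

r = 3115 km = 3.115×10⁶ m.
For a circular orbit v = √(μ/r) = √(2.203×10¹³ / 3.115×10⁶) = √(7.072×10⁶) = 2659 m/s.
That is 2.659 km/s.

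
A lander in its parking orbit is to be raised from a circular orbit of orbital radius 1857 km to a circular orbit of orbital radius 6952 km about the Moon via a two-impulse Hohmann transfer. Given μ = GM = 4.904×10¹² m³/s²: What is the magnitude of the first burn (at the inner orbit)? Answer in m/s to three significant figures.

Δv ≈ 417 m/s

r₁ = 1857 km = 1.857×10⁶ m.
r₂ = 6952 km = 6.952×10⁶ m.
Transfer ellipse a_t = (r₁ + r₂)/2 = 4.404×10⁶ m.
At r₁: circular v_c1 = √(μ/r₁) = 1625 m/s; transfer-perilune v_p = √[μ(2/r₁ − 1/a_t)] = 2042 m/s.
Δv₁ = v_p − v_c1 = 416.6 m/s.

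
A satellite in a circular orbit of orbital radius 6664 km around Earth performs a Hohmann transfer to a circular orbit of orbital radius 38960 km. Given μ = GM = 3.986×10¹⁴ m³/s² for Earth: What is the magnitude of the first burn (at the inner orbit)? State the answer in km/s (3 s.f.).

r₁ = 6664 km = 6.664×10⁶ m.
r₂ = 38960 km = 3.896×10⁷ m.
Transfer ellipse a_t = (r₁ + r₂)/2 = 2.281×10⁷ m.
At r₁: circular v_c1 = √(μ/r₁) = 7734 m/s; transfer-perigee v_p = √[μ(2/r₁ − 1/a_t)] = 10110 m/s.
Δv₁ = v_p − v_c1 = 2373 m/s.
= 2.373 km/s.

Δv ≈ 2.37 km/s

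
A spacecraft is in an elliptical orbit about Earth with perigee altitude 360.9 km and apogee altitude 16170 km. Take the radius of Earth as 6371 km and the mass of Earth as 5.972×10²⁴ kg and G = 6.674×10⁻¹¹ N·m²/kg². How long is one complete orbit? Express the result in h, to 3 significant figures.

T ≈ 4.90 h

μ = GM = 6.674×10⁻¹¹ × 5.972×10²⁴ = 3.986×10¹⁴ m³/s².
r_p = 6371 + 360.9 = 6731.9 km = 6.7319×10⁶ m.
r_a = 6371 + 16170 = 22541 km = 2.2541×10⁷ m.
Semi-major axis a = (r_p + r_a)/2 = (6731.9 + 22541)/2 = 14636 km = 1.464×10⁷ m.
By Kepler's third law T = 2π√(a³/μ) = 2π × 2.805×10³ = 1.762×10⁴ s.
= 4.895 h.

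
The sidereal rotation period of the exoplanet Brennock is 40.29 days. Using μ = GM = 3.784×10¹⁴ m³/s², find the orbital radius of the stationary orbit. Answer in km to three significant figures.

r_sync ≈ 4.88×10⁵ km

T = 40.29 days = 3.481×10⁶ s.
A synchronous orbit has period T, so by Kepler's third law a = (μT²/4π²)^(1/3).
μT²/4π² = 3.784×10¹⁴ × (3.481×10⁶)² / 39.48 = 1.161×10²⁶ m³.
a = 4.879×10⁸ m = 4.8791×10⁵ km.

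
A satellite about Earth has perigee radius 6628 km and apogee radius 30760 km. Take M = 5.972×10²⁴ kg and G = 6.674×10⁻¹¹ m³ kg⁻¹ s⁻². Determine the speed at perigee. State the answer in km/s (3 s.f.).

μ = GM = 6.674×10⁻¹¹ × 5.972×10²⁴ = 3.986×10¹⁴ m³/s².
Semi-major axis a = (r_p + r_a)/2 = 18694 km = 1.869×10⁷ m.
Vis-viva: v² = μ(2/r − 1/a) = 3.986×10¹⁴ × (3.018×10⁻⁷ − 5.349×10⁻⁸) = 9.895×10⁷ m²/s².
v = 9947 m/s = 9.947 km/s.

v ≈ 9.95 km/s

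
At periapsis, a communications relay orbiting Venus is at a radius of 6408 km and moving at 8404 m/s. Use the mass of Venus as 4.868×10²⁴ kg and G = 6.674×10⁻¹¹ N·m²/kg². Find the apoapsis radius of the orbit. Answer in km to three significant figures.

apoapsis radius ≈ 14700 km

μ = GM = 6.674×10⁻¹¹ × 4.868×10²⁴ = 3.249×10¹⁴ m³/s².
r_p = 6.408×10⁶ m.
Specific energy ε = v²/2 − μ/r = -1.539×10⁷ J/kg, so a = −μ/(2ε) = 1.056×10⁷ m.
The apsides satisfy r_p + r_a = 2a, so the apoapsis radius is 2a − r_p = 1.471×10⁷ m = 14706 km.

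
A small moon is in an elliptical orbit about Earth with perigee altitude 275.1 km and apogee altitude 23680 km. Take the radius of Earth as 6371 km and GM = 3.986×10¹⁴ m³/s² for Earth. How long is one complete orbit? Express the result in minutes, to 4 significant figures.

r_p = 6371 + 275.1 = 6646.1 km = 6.6461×10⁶ m.
r_a = 6371 + 23680 = 30051 km = 3.0051×10⁷ m.
Semi-major axis a = (r_p + r_a)/2 = (6646.1 + 30051)/2 = 18349 km = 1.835×10⁷ m.
By Kepler's third law T = 2π√(a³/μ) = 2π × 3.937×10³ = 2.474×10⁴ s.
= 412.3 minutes.

T ≈ 412.3 minutes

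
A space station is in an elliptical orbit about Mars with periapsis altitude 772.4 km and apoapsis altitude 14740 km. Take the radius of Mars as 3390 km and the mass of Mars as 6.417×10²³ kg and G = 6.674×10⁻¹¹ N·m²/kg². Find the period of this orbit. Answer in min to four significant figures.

μ = GM = 6.674×10⁻¹¹ × 6.417×10²³ = 4.283×10¹³ m³/s².
r_p = 3390 + 772.4 = 4162.4 km = 4.1624×10⁶ m.
r_a = 3390 + 14740 = 18130 km = 1.8130×10⁷ m.
Semi-major axis a = (r_p + r_a)/2 = (4162.4 + 18130)/2 = 11146 km = 1.115×10⁷ m.
By Kepler's third law T = 2π√(a³/μ) = 2π × 5.686×10³ = 3.573×10⁴ s.
= 595.5 min.

T ≈ 595.5 min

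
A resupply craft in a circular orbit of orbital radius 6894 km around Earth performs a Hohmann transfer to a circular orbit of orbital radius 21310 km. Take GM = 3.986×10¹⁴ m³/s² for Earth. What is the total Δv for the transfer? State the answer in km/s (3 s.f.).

Δv_total ≈ 3.04 km/s

r₁ = 6894 km = 6.894×10⁶ m.
r₂ = 21310 km = 2.131×10⁷ m.
Transfer ellipse a_t = (r₁ + r₂)/2 = 1.410×10⁷ m.
At r₁: circular v_c1 = √(μ/r₁) = 7604 m/s; transfer-perigee v_p = √[μ(2/r₁ − 1/a_t)] = 9347 m/s.
Δv₁ = v_p − v_c1 = 1743 m/s.
At r₂: circular v_c2 = √(μ/r₂) = 4325 m/s; transfer-apogee v_a = √[μ(2/r₂ − 1/a_t)] = 3024 m/s.
Δv₂ = v_c2 − v_a = 1301 m/s.
Total Δv = Δv₁ + Δv₂ = 3044 m/s = 3.044 km/s.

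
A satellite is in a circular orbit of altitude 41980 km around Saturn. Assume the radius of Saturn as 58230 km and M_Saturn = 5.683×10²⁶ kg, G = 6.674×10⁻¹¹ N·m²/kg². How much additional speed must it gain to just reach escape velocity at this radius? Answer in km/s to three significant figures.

μ = GM = 6.674×10⁻¹¹ × 5.683×10²⁶ = 3.793×10¹⁶ m³/s².
r = 58230 + 41980 = 100210 km = 1.0021×10⁸ m.
Circular speed v_c = √(μ/r) = 19450 m/s.
Escape speed v_esc = √(2μ/r) = √2 × v_c = 27510 m/s.
Δv = v_esc − v_c = 8058 m/s = 8.058 km/s.

Δv ≈ 8.06 km/s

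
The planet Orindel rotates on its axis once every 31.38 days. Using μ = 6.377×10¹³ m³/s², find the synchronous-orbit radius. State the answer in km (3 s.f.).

r_sync ≈ 2.28×10⁵ km

T = 31.38 days = 2.711×10⁶ s.
A synchronous orbit has period T, so by Kepler's third law a = (μT²/4π²)^(1/3).
μT²/4π² = 6.377×10¹³ × (2.711×10⁶)² / 39.48 = 1.187×10²⁵ m³.
a = 2.281×10⁸ m = 2.2814×10⁵ km.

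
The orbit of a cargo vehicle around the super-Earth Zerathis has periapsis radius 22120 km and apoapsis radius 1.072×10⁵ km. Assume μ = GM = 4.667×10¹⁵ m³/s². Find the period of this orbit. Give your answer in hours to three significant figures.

Semi-major axis a = (r_p + r_a)/2 = (22120 + 1.0720×10⁵)/2 = 64660 km = 6.466×10⁷ m.
By Kepler's third law T = 2π√(a³/μ) = 2π × 7.611×10³ = 4.782×10⁴ s.
= 13.28 hours.

T ≈ 13.3 hours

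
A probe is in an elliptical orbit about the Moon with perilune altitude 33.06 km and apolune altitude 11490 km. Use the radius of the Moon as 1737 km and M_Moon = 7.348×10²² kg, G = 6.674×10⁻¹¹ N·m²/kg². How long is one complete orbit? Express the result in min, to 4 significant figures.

T ≈ 971.0 min

μ = GM = 6.674×10⁻¹¹ × 7.348×10²² = 4.904×10¹² m³/s².
r_p = 1737 + 33.06 = 1770.1 km = 1.7701×10⁶ m.
r_a = 1737 + 11490 = 13227 km = 1.3227×10⁷ m.
Semi-major axis a = (r_p + r_a)/2 = (1770.1 + 13227)/2 = 7498.5 km = 7.499×10⁶ m.
By Kepler's third law T = 2π√(a³/μ) = 2π × 9.272×10³ = 5.826×10⁴ s.
= 971.0 min.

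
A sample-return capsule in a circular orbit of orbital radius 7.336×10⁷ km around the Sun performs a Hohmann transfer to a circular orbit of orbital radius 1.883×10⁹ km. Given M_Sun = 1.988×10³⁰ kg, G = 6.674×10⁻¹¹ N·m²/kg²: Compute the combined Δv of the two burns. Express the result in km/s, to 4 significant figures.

μ = GM = 6.674×10⁻¹¹ × 1.988×10³⁰ = 1.327×10²⁰ m³/s².
r₁ = 7.336×10⁷ km = 7.336×10¹⁰ m.
r₂ = 1.883×10⁹ km = 1.883×10¹² m.
Transfer ellipse a_t = (r₁ + r₂)/2 = 9.782×10¹¹ m.
At r₁: circular v_c1 = √(μ/r₁) = 42530 m/s; transfer-perihelion v_p = √[μ(2/r₁ − 1/a_t)] = 59000 m/s.
Δv₁ = v_p − v_c1 = 16480 m/s.
At r₂: circular v_c2 = √(μ/r₂) = 8394 m/s; transfer-aphelion v_a = √[μ(2/r₂ − 1/a_t)] = 2299 m/s.
Δv₂ = v_c2 − v_a = 6095 m/s.
Total Δv = Δv₁ + Δv₂ = 22570 m/s = 22.57 km/s.

Δv_total ≈ 22.57 km/s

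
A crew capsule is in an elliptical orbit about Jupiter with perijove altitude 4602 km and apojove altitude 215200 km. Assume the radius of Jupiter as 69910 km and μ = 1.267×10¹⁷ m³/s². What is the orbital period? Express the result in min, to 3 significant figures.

r_p = 69910 + 4602 = 74512 km = 7.4512×10⁷ m.
r_a = 69910 + 215200 = 285110 km = 2.8511×10⁸ m.
Semi-major axis a = (r_p + r_a)/2 = (74512 + 2.8511×10⁵)/2 = 1.7981×10⁵ km = 1.798×10⁸ m.
By Kepler's third law T = 2π√(a³/μ) = 2π × 6.774×10³ = 4.256×10⁴ s.
= 709.4 min.

T ≈ 709 min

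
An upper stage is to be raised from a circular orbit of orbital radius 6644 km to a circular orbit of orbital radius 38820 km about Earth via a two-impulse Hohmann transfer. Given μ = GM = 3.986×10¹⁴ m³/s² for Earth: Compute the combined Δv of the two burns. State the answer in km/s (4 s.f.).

r₁ = 6644 km = 6.644×10⁶ m.
r₂ = 38820 km = 3.882×10⁷ m.
Transfer ellipse a_t = (r₁ + r₂)/2 = 2.273×10⁷ m.
At r₁: circular v_c1 = √(μ/r₁) = 7746 m/s; transfer-perigee v_p = √[μ(2/r₁ − 1/a_t)] = 10120 m/s.
Δv₁ = v_p − v_c1 = 2376 m/s.
At r₂: circular v_c2 = √(μ/r₂) = 3204 m/s; transfer-apogee v_a = √[μ(2/r₂ − 1/a_t)] = 1732 m/s.
Δv₂ = v_c2 − v_a = 1472 m/s.
Total Δv = Δv₁ + Δv₂ = 3848 m/s = 3.848 km/s.

Δv_total ≈ 3.848 km/s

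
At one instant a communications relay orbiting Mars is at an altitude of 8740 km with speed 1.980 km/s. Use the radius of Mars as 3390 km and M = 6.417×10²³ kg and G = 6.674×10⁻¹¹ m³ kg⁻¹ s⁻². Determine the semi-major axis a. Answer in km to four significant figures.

a ≈ 13640 km

μ = GM = 6.674×10⁻¹¹ × 6.417×10²³ = 4.283×10¹³ m³/s².
r = 3390 + 8740 = 12130 km = 1.213×10⁷ m.
Specific orbital energy ε = v²/2 − μ/r = (1980)²/2 − 4.283×10¹³/1.213×10⁷ = -1.570×10⁶ J/kg.
Since ε = −μ/(2a), a = −μ/(2ε) = 1.364×10⁷ m = 13635 km.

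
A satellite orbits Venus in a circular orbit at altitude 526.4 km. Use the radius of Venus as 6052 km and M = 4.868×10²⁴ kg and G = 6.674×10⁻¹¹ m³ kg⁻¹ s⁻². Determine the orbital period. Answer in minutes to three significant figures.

μ = GM = 6.674×10⁻¹¹ × 4.868×10²⁴ = 3.249×10¹⁴ m³/s².
r = 6052 + 526.4 = 6578.4 km = 6.5784×10⁶ m.
Kepler's third law: T = 2π√(r³/μ) = 2π√((6.578×10⁶)³ / 3.249×10¹⁴).
r³/μ = 8.762×10⁵ s², so T = 2π × 9.361×10² = 5.882×10³ s.
Converting: 5.882×10³ s ÷ 60.00 = 98.03 minutes.

T ≈ 98.0 minutes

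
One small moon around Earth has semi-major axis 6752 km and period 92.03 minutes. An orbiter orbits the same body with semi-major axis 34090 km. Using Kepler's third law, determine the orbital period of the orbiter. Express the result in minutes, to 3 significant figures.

Kepler's third law: T² ∝ a³, so T₂ = T₁ (a₂/a₁)^(3/2).
a₂/a₁ = 5.049, (a₂/a₁)^(3/2) = 11.34.
T₂ = 92.03 × 11.34 = 1044 minutes.

T₂ ≈ 1040 minutes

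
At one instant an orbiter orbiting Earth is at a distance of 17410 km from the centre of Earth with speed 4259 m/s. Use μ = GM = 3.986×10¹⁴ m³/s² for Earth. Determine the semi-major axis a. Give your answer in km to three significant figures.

r = 1.741×10⁷ m.
Vis-viva rearranged: 1/a = 2/r − v²/μ = 1.149×10⁻⁷ − 4.551×10⁻⁸ = 6.937×10⁻⁸ m⁻¹.
a = 1.442×10⁷ m = 14416 km.

a ≈ 14400 km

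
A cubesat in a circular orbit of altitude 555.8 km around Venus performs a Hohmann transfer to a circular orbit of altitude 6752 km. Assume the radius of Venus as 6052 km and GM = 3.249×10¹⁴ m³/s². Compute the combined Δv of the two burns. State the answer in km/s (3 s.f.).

r₁ = 6052 + 555.8 = 6607.8 km = 6.6078×10⁶ m.
r₂ = 6052 + 6752 = 12804 km = 1.2804×10⁷ m.
Transfer ellipse a_t = (r₁ + r₂)/2 = 9.706×10⁶ m.
At r₁: circular v_c1 = √(μ/r₁) = 7012 m/s; transfer-periapsis v_p = √[μ(2/r₁ − 1/a_t)] = 8054 m/s.
Δv₁ = v_p − v_c1 = 1042 m/s.
At r₂: circular v_c2 = √(μ/r₂) = 5037 m/s; transfer-apoapsis v_a = √[μ(2/r₂ − 1/a_t)] = 4156 m/s.
Δv₂ = v_c2 − v_a = 881.0 m/s.
Total Δv = Δv₁ + Δv₂ = 1923 m/s = 1.923 km/s.

Δv_total ≈ 1.92 km/s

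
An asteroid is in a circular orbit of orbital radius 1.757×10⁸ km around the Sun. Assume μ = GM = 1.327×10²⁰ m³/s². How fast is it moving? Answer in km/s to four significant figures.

v ≈ 27.48 km/s

r = 1.757×10⁸ km = 1.757×10¹¹ m.
For a circular orbit v = √(μ/r) = √(1.327×10²⁰ / 1.757×10¹¹) = √(7.553×10⁸) = 27480 m/s.
That is 27.48 km/s.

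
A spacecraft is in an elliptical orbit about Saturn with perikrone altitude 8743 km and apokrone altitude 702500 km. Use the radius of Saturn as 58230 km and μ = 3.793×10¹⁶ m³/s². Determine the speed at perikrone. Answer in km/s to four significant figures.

v ≈ 32.27 km/s

r_p = 58230 + 8743 = 66973 km = 6.6973×10⁷ m.
r_a = 58230 + 702500 = 760730 km = 7.6073×10⁸ m.
Semi-major axis a = (r_p + r_a)/2 = 4.1385×10⁵ km = 4.139×10⁸ m.
Vis-viva: v² = μ(2/r − 1/a) = 3.793×10¹⁶ × (2.986×10⁻⁸ − 2.416×10⁻⁹) = 1.041×10⁹ m²/s².
v = 32270 m/s = 32.27 km/s.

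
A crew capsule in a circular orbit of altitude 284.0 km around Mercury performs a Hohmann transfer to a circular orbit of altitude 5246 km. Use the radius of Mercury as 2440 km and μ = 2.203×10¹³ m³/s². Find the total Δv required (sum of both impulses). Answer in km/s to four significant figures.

Δv_total ≈ 1.080 km/s

r₁ = 2440 + 284.0 = 2724.0 km = 2.7240×10⁶ m.
r₂ = 2440 + 5246 = 7686.0 km = 7.6860×10⁶ m.
Transfer ellipse a_t = (r₁ + r₂)/2 = 5.205×10⁶ m.
At r₁: circular v_c1 = √(μ/r₁) = 2844 m/s; transfer-periherm v_p = √[μ(2/r₁ − 1/a_t)] = 3456 m/s.
Δv₁ = v_p − v_c1 = 611.9 m/s.
At r₂: circular v_c2 = √(μ/r₂) = 1693 m/s; transfer-apoherm v_a = √[μ(2/r₂ − 1/a_t)] = 1225 m/s.
Δv₂ = v_c2 − v_a = 468.2 m/s.
Total Δv = Δv₁ + Δv₂ = 1080 m/s = 1.080 km/s.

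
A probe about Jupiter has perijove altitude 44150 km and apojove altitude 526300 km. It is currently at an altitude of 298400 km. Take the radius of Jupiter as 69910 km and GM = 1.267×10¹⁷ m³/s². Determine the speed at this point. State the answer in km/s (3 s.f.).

v ≈ 18.2 km/s

r_p = 69910 + 44150 = 114060 km = 1.1406×10⁸ m.
r_a = 69910 + 526300 = 596210 km = 5.9621×10⁸ m.
r = 69910 + 298400 = 3.6831×10⁵ km = 3.683×10⁸ m.
Semi-major axis a = (r_p + r_a)/2 = 3.5514×10⁵ km = 3.551×10⁸ m.
Vis-viva: v² = μ(2/r − 1/a) = 1.267×10¹⁷ × (5.430×10⁻⁹ − 2.816×10⁻⁹) = 3.312×10⁸ m²/s².
v = 18200 m/s = 18.20 km/s.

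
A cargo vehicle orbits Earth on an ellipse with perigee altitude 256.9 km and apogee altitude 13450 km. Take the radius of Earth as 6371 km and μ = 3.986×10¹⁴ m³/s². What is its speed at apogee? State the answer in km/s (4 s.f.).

r_p = 6371 + 256.9 = 6627.9 km = 6.6279×10⁶ m.
r_a = 6371 + 13450 = 19821 km = 1.9821×10⁷ m.
Semi-major axis a = (r_p + r_a)/2 = 13224 km = 1.322×10⁷ m.
Vis-viva: v² = μ(2/r − 1/a) = 3.986×10¹⁴ × (1.009×10⁻⁷ − 7.562×10⁻⁸) = 1.008×10⁷ m²/s².
v = 3175 m/s = 3.175 km/s.

v ≈ 3.175 km/s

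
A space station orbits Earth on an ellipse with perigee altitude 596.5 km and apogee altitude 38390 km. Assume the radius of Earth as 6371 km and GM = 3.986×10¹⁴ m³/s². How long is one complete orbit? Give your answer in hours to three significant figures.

T ≈ 11.5 hours

r_p = 6371 + 596.5 = 6967.5 km = 6.9675×10⁶ m.
r_a = 6371 + 38390 = 44761 km = 4.4761×10⁷ m.
Semi-major axis a = (r_p + r_a)/2 = (6967.5 + 44761)/2 = 25864 km = 2.586×10⁷ m.
By Kepler's third law T = 2π√(a³/μ) = 2π × 6.588×10³ = 4.140×10⁴ s.
= 11.50 hours.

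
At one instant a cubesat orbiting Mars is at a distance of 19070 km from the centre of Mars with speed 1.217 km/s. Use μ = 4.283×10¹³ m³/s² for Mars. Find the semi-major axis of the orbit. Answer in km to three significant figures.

r = 1.907×10⁷ m.
Specific orbital energy ε = v²/2 − μ/r = (1217)²/2 − 4.283×10¹³/1.907×10⁷ = -1.505×10⁶ J/kg.
Since ε = −μ/(2a), a = −μ/(2ε) = 1.423×10⁷ m = 14226 km.

a ≈ 14200 km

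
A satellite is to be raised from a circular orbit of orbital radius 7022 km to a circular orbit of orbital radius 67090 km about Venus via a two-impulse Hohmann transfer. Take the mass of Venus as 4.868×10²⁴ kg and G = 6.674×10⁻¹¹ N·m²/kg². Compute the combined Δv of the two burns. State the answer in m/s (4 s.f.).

Δv_total ≈ 3593 m/s

μ = GM = 6.674×10⁻¹¹ × 4.868×10²⁴ = 3.249×10¹⁴ m³/s².
r₁ = 7022 km = 7.022×10⁶ m.
r₂ = 67090 km = 6.709×10⁷ m.
Transfer ellipse a_t = (r₁ + r₂)/2 = 3.706×10⁷ m.
At r₁: circular v_c1 = √(μ/r₁) = 6802 m/s; transfer-periapsis v_p = √[μ(2/r₁ − 1/a_t)] = 9152 m/s.
Δv₁ = v_p − v_c1 = 2350 m/s.
At r₂: circular v_c2 = √(μ/r₂) = 2201 m/s; transfer-apoapsis v_a = √[μ(2/r₂ − 1/a_t)] = 957.9 m/s.
Δv₂ = v_c2 − v_a = 1243 m/s.
Total Δv = Δv₁ + Δv₂ = 3593 m/s.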